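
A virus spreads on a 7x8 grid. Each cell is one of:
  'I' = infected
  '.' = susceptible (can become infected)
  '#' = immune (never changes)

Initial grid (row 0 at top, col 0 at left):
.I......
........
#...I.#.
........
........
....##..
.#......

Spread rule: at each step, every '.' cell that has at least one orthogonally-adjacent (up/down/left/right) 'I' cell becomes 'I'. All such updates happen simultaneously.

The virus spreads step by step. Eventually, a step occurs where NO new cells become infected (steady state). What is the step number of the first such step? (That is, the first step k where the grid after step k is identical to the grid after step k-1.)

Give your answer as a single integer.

Step 0 (initial): 2 infected
Step 1: +7 new -> 9 infected
Step 2: +11 new -> 20 infected
Step 3: +7 new -> 27 infected
Step 4: +8 new -> 35 infected
Step 5: +8 new -> 43 infected
Step 6: +5 new -> 48 infected
Step 7: +3 new -> 51 infected
Step 8: +0 new -> 51 infected

Answer: 8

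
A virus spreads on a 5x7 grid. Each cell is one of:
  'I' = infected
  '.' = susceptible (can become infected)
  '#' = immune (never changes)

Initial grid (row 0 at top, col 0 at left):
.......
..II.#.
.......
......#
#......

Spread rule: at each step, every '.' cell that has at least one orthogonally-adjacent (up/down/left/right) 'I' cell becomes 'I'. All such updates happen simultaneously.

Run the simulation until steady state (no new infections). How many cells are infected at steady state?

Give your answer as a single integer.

Step 0 (initial): 2 infected
Step 1: +6 new -> 8 infected
Step 2: +7 new -> 15 infected
Step 3: +8 new -> 23 infected
Step 4: +6 new -> 29 infected
Step 5: +2 new -> 31 infected
Step 6: +1 new -> 32 infected
Step 7: +0 new -> 32 infected

Answer: 32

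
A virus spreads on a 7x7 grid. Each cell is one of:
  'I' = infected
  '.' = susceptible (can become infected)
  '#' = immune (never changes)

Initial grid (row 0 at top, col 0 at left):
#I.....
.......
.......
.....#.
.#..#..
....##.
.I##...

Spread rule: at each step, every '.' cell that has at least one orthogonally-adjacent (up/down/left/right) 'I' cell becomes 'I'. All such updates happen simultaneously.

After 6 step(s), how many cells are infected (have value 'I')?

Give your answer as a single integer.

Step 0 (initial): 2 infected
Step 1: +4 new -> 6 infected
Step 2: +6 new -> 12 infected
Step 3: +8 new -> 20 infected
Step 4: +6 new -> 26 infected
Step 5: +4 new -> 30 infected
Step 6: +3 new -> 33 infected

Answer: 33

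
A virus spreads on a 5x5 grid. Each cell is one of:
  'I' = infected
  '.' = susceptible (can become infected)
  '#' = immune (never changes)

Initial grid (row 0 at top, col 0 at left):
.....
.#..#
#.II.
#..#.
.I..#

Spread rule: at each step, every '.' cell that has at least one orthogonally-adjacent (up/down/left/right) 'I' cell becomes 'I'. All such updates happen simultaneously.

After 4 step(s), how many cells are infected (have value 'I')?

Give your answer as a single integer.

Step 0 (initial): 3 infected
Step 1: +8 new -> 11 infected
Step 2: +4 new -> 15 infected
Step 3: +2 new -> 17 infected
Step 4: +1 new -> 18 infected

Answer: 18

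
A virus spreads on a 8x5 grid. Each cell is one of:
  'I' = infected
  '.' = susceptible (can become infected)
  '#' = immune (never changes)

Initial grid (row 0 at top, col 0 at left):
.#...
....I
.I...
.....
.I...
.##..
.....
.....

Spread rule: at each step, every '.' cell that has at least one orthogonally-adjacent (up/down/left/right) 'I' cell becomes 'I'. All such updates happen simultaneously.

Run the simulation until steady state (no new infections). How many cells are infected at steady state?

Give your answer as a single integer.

Step 0 (initial): 3 infected
Step 1: +9 new -> 12 infected
Step 2: +9 new -> 21 infected
Step 3: +6 new -> 27 infected
Step 4: +4 new -> 31 infected
Step 5: +4 new -> 35 infected
Step 6: +2 new -> 37 infected
Step 7: +0 new -> 37 infected

Answer: 37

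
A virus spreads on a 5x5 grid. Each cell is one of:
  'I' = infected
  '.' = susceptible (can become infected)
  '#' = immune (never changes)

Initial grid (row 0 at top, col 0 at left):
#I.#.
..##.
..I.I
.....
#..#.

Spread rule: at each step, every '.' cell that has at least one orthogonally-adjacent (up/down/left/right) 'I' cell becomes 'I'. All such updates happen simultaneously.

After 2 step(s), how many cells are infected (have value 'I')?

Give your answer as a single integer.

Step 0 (initial): 3 infected
Step 1: +7 new -> 10 infected
Step 2: +7 new -> 17 infected

Answer: 17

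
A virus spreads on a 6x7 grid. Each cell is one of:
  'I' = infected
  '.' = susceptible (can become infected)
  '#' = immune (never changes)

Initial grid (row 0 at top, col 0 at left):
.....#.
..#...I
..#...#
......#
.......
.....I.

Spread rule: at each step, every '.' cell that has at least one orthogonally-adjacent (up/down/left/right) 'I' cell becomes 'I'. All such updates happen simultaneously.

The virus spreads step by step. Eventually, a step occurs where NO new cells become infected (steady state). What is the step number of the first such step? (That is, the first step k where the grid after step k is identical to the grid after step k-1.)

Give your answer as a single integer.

Step 0 (initial): 2 infected
Step 1: +5 new -> 7 infected
Step 2: +6 new -> 13 infected
Step 3: +6 new -> 19 infected
Step 4: +5 new -> 24 infected
Step 5: +4 new -> 28 infected
Step 6: +3 new -> 31 infected
Step 7: +4 new -> 35 infected
Step 8: +2 new -> 37 infected
Step 9: +0 new -> 37 infected

Answer: 9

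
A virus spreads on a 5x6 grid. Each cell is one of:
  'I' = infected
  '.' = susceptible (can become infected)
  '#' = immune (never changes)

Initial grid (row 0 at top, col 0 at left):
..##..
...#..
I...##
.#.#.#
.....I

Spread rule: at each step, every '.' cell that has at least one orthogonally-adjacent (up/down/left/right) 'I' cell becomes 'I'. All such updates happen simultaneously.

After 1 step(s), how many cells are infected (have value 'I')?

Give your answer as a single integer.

Step 0 (initial): 2 infected
Step 1: +4 new -> 6 infected

Answer: 6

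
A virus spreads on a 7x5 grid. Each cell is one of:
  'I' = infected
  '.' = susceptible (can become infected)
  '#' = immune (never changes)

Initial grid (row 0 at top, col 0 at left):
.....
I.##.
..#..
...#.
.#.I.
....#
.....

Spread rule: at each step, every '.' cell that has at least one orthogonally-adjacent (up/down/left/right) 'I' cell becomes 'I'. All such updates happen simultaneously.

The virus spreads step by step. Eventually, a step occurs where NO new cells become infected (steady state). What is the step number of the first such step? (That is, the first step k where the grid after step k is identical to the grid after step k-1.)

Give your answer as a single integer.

Step 0 (initial): 2 infected
Step 1: +6 new -> 8 infected
Step 2: +7 new -> 15 infected
Step 3: +7 new -> 22 infected
Step 4: +5 new -> 27 infected
Step 5: +2 new -> 29 infected
Step 6: +0 new -> 29 infected

Answer: 6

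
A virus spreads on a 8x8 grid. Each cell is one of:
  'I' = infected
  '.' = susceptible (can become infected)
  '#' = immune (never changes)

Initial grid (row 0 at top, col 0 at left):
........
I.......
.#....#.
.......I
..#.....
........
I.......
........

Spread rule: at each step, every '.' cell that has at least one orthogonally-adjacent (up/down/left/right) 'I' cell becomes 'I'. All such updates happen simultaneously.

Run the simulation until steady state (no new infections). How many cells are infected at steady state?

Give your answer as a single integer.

Step 0 (initial): 3 infected
Step 1: +9 new -> 12 infected
Step 2: +11 new -> 23 infected
Step 3: +15 new -> 38 infected
Step 4: +15 new -> 53 infected
Step 5: +7 new -> 60 infected
Step 6: +1 new -> 61 infected
Step 7: +0 new -> 61 infected

Answer: 61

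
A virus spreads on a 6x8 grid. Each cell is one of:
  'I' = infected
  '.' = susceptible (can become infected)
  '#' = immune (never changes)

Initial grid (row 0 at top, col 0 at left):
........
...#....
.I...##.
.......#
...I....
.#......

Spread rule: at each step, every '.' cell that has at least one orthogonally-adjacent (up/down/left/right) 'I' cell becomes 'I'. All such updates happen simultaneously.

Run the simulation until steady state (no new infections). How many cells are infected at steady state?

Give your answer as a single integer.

Step 0 (initial): 2 infected
Step 1: +8 new -> 10 infected
Step 2: +11 new -> 21 infected
Step 3: +7 new -> 28 infected
Step 4: +6 new -> 34 infected
Step 5: +3 new -> 37 infected
Step 6: +2 new -> 39 infected
Step 7: +2 new -> 41 infected
Step 8: +2 new -> 43 infected
Step 9: +0 new -> 43 infected

Answer: 43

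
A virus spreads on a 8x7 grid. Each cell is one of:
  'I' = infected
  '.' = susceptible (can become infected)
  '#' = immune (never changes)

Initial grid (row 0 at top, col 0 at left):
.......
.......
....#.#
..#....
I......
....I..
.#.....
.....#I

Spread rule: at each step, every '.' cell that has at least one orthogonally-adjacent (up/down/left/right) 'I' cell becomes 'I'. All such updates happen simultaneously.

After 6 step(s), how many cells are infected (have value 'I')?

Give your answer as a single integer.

Answer: 49

Derivation:
Step 0 (initial): 3 infected
Step 1: +8 new -> 11 infected
Step 2: +13 new -> 24 infected
Step 3: +8 new -> 32 infected
Step 4: +8 new -> 40 infected
Step 5: +4 new -> 44 infected
Step 6: +5 new -> 49 infected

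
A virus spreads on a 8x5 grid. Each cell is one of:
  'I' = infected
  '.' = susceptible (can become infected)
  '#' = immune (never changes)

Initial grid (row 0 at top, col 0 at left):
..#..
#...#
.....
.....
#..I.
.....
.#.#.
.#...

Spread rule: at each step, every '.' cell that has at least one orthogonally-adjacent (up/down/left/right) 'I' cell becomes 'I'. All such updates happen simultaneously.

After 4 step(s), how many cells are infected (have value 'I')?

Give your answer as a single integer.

Answer: 25

Derivation:
Step 0 (initial): 1 infected
Step 1: +4 new -> 5 infected
Step 2: +6 new -> 11 infected
Step 3: +7 new -> 18 infected
Step 4: +7 new -> 25 infected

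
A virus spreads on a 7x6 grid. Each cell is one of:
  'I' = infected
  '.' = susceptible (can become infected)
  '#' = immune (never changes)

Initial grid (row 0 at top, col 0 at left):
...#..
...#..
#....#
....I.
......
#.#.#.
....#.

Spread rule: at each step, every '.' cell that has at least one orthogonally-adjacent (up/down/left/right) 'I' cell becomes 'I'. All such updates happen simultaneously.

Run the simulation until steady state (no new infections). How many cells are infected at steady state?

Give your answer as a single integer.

Step 0 (initial): 1 infected
Step 1: +4 new -> 5 infected
Step 2: +5 new -> 10 infected
Step 3: +7 new -> 17 infected
Step 4: +7 new -> 24 infected
Step 5: +5 new -> 29 infected
Step 6: +3 new -> 32 infected
Step 7: +2 new -> 34 infected
Step 8: +0 new -> 34 infected

Answer: 34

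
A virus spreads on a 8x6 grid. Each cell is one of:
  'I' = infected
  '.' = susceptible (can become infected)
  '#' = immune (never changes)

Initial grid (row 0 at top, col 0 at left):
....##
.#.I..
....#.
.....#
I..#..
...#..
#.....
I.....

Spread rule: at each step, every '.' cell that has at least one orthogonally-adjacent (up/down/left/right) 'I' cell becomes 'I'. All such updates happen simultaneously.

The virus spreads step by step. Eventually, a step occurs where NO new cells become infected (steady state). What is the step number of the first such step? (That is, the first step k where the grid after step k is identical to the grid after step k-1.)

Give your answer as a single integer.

Answer: 7

Derivation:
Step 0 (initial): 3 infected
Step 1: +8 new -> 11 infected
Step 2: +10 new -> 21 infected
Step 3: +9 new -> 30 infected
Step 4: +4 new -> 34 infected
Step 5: +4 new -> 38 infected
Step 6: +2 new -> 40 infected
Step 7: +0 new -> 40 infected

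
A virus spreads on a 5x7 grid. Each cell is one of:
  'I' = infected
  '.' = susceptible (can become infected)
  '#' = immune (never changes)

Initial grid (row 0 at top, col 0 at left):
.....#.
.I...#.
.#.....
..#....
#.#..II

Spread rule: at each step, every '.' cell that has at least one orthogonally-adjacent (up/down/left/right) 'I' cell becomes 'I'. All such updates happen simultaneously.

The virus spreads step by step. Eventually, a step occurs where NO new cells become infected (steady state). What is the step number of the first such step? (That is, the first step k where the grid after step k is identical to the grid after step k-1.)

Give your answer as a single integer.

Step 0 (initial): 3 infected
Step 1: +6 new -> 9 infected
Step 2: +9 new -> 18 infected
Step 3: +7 new -> 25 infected
Step 4: +3 new -> 28 infected
Step 5: +1 new -> 29 infected
Step 6: +0 new -> 29 infected

Answer: 6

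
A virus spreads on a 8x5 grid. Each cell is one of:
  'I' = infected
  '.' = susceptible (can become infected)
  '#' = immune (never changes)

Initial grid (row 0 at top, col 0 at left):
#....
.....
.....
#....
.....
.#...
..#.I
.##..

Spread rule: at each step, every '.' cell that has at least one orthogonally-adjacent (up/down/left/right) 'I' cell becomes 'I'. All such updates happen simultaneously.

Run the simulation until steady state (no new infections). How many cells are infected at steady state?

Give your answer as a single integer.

Step 0 (initial): 1 infected
Step 1: +3 new -> 4 infected
Step 2: +3 new -> 7 infected
Step 3: +3 new -> 10 infected
Step 4: +3 new -> 13 infected
Step 5: +4 new -> 17 infected
Step 6: +5 new -> 22 infected
Step 7: +4 new -> 26 infected
Step 8: +4 new -> 30 infected
Step 9: +4 new -> 34 infected
Step 10: +0 new -> 34 infected

Answer: 34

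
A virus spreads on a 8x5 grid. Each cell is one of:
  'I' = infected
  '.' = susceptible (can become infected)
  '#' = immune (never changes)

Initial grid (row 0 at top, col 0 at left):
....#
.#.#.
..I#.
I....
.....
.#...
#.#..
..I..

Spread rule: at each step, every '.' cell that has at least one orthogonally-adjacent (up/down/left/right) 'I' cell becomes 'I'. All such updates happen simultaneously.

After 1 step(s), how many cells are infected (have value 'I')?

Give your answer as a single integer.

Step 0 (initial): 3 infected
Step 1: +8 new -> 11 infected

Answer: 11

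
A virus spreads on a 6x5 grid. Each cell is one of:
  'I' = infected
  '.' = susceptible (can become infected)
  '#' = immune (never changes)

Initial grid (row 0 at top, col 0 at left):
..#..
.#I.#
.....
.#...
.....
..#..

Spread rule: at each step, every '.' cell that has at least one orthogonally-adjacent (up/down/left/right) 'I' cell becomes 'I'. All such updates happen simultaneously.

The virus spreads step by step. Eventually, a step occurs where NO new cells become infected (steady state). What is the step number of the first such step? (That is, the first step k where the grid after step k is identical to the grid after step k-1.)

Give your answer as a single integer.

Answer: 7

Derivation:
Step 0 (initial): 1 infected
Step 1: +2 new -> 3 infected
Step 2: +4 new -> 7 infected
Step 3: +5 new -> 12 infected
Step 4: +5 new -> 17 infected
Step 5: +5 new -> 22 infected
Step 6: +3 new -> 25 infected
Step 7: +0 new -> 25 infected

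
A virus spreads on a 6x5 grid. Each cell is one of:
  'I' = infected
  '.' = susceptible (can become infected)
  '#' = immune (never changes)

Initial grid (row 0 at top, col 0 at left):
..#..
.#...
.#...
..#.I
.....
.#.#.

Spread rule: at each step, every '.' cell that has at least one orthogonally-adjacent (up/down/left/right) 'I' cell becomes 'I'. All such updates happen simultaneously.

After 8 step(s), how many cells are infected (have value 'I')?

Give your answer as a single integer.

Answer: 22

Derivation:
Step 0 (initial): 1 infected
Step 1: +3 new -> 4 infected
Step 2: +4 new -> 8 infected
Step 3: +4 new -> 12 infected
Step 4: +4 new -> 16 infected
Step 5: +2 new -> 18 infected
Step 6: +2 new -> 20 infected
Step 7: +1 new -> 21 infected
Step 8: +1 new -> 22 infected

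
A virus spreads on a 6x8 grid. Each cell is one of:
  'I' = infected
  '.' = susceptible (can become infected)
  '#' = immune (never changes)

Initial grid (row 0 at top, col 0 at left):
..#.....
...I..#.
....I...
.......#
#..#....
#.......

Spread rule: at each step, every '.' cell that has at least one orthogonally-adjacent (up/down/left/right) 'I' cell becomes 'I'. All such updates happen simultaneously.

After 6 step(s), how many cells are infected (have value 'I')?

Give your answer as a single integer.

Step 0 (initial): 2 infected
Step 1: +6 new -> 8 infected
Step 2: +8 new -> 16 infected
Step 3: +9 new -> 25 infected
Step 4: +9 new -> 34 infected
Step 5: +6 new -> 40 infected
Step 6: +2 new -> 42 infected

Answer: 42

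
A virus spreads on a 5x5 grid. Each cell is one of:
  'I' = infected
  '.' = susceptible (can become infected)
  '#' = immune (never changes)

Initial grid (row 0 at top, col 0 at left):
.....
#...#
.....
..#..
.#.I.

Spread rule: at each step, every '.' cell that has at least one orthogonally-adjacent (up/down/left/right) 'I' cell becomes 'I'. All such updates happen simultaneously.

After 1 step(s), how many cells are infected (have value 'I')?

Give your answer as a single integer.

Answer: 4

Derivation:
Step 0 (initial): 1 infected
Step 1: +3 new -> 4 infected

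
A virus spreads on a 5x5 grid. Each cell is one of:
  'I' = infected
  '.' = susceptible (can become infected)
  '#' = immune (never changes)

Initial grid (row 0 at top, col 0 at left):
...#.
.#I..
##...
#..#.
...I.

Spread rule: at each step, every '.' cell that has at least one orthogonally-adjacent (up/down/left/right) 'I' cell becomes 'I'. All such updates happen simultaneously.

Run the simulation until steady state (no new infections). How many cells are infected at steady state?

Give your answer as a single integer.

Step 0 (initial): 2 infected
Step 1: +5 new -> 7 infected
Step 2: +6 new -> 13 infected
Step 3: +5 new -> 18 infected
Step 4: +1 new -> 19 infected
Step 5: +0 new -> 19 infected

Answer: 19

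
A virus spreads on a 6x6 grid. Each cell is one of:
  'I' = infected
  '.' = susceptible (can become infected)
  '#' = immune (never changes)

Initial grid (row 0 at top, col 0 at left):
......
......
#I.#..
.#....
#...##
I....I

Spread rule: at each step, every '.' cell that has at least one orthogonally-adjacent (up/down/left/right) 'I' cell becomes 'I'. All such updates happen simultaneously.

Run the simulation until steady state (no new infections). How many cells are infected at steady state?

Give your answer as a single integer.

Answer: 29

Derivation:
Step 0 (initial): 3 infected
Step 1: +4 new -> 7 infected
Step 2: +7 new -> 14 infected
Step 3: +6 new -> 20 infected
Step 4: +3 new -> 23 infected
Step 5: +4 new -> 27 infected
Step 6: +2 new -> 29 infected
Step 7: +0 new -> 29 infected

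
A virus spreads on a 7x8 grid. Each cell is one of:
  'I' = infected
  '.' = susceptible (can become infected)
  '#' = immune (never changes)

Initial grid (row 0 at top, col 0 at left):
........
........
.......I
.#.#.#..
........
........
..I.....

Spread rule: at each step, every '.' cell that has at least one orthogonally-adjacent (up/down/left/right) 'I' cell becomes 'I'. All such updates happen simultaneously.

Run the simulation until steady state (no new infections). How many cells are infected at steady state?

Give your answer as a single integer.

Answer: 53

Derivation:
Step 0 (initial): 2 infected
Step 1: +6 new -> 8 infected
Step 2: +10 new -> 18 infected
Step 3: +11 new -> 29 infected
Step 4: +12 new -> 41 infected
Step 5: +5 new -> 46 infected
Step 6: +4 new -> 50 infected
Step 7: +2 new -> 52 infected
Step 8: +1 new -> 53 infected
Step 9: +0 new -> 53 infected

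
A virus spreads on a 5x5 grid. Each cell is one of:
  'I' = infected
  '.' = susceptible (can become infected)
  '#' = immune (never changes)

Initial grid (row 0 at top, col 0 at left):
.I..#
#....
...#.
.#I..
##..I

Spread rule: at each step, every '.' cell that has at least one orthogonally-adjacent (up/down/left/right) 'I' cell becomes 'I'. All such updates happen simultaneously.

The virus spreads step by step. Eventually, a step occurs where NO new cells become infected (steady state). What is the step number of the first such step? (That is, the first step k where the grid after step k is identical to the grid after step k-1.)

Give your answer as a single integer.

Step 0 (initial): 3 infected
Step 1: +8 new -> 11 infected
Step 2: +4 new -> 15 infected
Step 3: +3 new -> 18 infected
Step 4: +1 new -> 19 infected
Step 5: +0 new -> 19 infected

Answer: 5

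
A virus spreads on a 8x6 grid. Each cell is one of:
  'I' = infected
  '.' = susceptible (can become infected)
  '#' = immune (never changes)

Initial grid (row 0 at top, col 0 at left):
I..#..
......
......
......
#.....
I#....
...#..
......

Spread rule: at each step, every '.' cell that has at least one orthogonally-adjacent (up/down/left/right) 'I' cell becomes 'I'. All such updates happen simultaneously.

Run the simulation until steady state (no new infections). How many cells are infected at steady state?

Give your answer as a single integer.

Answer: 44

Derivation:
Step 0 (initial): 2 infected
Step 1: +3 new -> 5 infected
Step 2: +5 new -> 10 infected
Step 3: +5 new -> 15 infected
Step 4: +5 new -> 20 infected
Step 5: +7 new -> 27 infected
Step 6: +7 new -> 34 infected
Step 7: +7 new -> 41 infected
Step 8: +3 new -> 44 infected
Step 9: +0 new -> 44 infected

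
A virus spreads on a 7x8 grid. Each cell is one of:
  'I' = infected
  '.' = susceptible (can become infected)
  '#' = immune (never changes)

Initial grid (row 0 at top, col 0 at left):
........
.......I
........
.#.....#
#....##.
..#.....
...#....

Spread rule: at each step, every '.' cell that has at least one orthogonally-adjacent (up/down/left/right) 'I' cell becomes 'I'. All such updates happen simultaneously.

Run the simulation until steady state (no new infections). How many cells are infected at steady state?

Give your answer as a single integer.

Step 0 (initial): 1 infected
Step 1: +3 new -> 4 infected
Step 2: +3 new -> 7 infected
Step 3: +4 new -> 11 infected
Step 4: +4 new -> 15 infected
Step 5: +4 new -> 19 infected
Step 6: +5 new -> 24 infected
Step 7: +6 new -> 30 infected
Step 8: +6 new -> 36 infected
Step 9: +4 new -> 40 infected
Step 10: +3 new -> 43 infected
Step 11: +4 new -> 47 infected
Step 12: +2 new -> 49 infected
Step 13: +0 new -> 49 infected

Answer: 49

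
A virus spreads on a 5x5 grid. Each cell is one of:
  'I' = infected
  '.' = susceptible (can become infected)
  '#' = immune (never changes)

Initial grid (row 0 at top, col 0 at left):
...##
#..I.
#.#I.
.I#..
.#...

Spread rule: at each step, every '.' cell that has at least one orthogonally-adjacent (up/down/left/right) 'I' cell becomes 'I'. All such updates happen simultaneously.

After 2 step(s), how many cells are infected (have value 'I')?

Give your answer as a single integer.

Step 0 (initial): 3 infected
Step 1: +6 new -> 9 infected
Step 2: +5 new -> 14 infected

Answer: 14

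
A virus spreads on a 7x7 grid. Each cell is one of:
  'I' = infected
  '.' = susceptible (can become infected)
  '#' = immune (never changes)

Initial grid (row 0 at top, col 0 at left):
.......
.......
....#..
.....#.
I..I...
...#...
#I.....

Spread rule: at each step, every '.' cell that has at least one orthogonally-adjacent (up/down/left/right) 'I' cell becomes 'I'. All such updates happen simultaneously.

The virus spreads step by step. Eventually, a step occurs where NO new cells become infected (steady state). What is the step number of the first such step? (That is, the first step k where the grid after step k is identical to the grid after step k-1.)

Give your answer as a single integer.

Step 0 (initial): 3 infected
Step 1: +8 new -> 11 infected
Step 2: +9 new -> 20 infected
Step 3: +7 new -> 27 infected
Step 4: +8 new -> 35 infected
Step 5: +6 new -> 41 infected
Step 6: +3 new -> 44 infected
Step 7: +1 new -> 45 infected
Step 8: +0 new -> 45 infected

Answer: 8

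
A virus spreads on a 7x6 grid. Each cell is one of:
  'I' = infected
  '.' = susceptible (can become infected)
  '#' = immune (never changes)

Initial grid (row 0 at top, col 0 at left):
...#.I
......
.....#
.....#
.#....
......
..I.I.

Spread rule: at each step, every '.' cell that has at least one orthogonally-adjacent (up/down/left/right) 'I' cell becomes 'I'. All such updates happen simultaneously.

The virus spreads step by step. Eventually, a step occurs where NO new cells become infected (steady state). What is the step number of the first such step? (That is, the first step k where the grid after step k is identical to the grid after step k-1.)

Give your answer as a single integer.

Answer: 8

Derivation:
Step 0 (initial): 3 infected
Step 1: +7 new -> 10 infected
Step 2: +7 new -> 17 infected
Step 3: +7 new -> 24 infected
Step 4: +6 new -> 30 infected
Step 5: +4 new -> 34 infected
Step 6: +3 new -> 37 infected
Step 7: +1 new -> 38 infected
Step 8: +0 new -> 38 infected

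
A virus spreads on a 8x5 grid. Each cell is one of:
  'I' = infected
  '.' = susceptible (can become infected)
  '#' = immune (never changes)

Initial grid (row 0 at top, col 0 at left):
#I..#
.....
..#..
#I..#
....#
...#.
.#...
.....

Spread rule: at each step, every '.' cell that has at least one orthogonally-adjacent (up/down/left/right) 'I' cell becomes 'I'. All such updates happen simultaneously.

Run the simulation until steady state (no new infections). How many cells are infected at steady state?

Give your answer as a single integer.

Answer: 32

Derivation:
Step 0 (initial): 2 infected
Step 1: +5 new -> 7 infected
Step 2: +8 new -> 15 infected
Step 3: +5 new -> 20 infected
Step 4: +4 new -> 24 infected
Step 5: +3 new -> 27 infected
Step 6: +3 new -> 30 infected
Step 7: +2 new -> 32 infected
Step 8: +0 new -> 32 infected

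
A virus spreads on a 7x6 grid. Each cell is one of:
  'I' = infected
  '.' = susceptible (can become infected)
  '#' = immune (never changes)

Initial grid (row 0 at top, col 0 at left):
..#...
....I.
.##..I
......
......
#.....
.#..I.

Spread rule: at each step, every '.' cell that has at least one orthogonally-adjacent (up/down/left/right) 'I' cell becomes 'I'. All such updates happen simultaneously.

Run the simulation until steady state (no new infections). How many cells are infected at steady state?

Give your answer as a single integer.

Answer: 36

Derivation:
Step 0 (initial): 3 infected
Step 1: +8 new -> 11 infected
Step 2: +10 new -> 21 infected
Step 3: +4 new -> 25 infected
Step 4: +5 new -> 30 infected
Step 5: +4 new -> 34 infected
Step 6: +2 new -> 36 infected
Step 7: +0 new -> 36 infected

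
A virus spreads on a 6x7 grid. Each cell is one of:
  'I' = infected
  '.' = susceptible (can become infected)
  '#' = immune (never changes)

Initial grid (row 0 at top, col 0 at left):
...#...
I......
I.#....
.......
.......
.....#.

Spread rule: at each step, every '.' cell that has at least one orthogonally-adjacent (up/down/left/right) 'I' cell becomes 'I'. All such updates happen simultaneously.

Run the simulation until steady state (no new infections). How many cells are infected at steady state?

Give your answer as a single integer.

Step 0 (initial): 2 infected
Step 1: +4 new -> 6 infected
Step 2: +4 new -> 10 infected
Step 3: +5 new -> 15 infected
Step 4: +5 new -> 20 infected
Step 5: +6 new -> 26 infected
Step 6: +6 new -> 32 infected
Step 7: +5 new -> 37 infected
Step 8: +1 new -> 38 infected
Step 9: +1 new -> 39 infected
Step 10: +0 new -> 39 infected

Answer: 39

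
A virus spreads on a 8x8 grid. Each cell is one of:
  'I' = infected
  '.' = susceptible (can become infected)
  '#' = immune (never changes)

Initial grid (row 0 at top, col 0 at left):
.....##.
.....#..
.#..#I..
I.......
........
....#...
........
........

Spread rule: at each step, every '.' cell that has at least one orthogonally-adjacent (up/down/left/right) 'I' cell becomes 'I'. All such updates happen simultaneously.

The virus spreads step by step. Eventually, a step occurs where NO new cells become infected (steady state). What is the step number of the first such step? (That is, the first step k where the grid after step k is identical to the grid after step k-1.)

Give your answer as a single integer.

Answer: 8

Derivation:
Step 0 (initial): 2 infected
Step 1: +5 new -> 7 infected
Step 2: +9 new -> 16 infected
Step 3: +12 new -> 28 infected
Step 4: +11 new -> 39 infected
Step 5: +9 new -> 48 infected
Step 6: +7 new -> 55 infected
Step 7: +3 new -> 58 infected
Step 8: +0 new -> 58 infected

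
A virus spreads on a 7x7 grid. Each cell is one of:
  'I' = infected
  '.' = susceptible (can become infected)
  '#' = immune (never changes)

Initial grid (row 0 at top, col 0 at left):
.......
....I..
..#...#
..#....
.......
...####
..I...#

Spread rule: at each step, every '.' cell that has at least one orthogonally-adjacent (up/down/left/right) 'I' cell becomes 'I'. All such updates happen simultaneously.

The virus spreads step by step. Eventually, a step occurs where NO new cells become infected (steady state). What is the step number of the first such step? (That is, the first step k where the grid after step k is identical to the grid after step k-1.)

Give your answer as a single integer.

Step 0 (initial): 2 infected
Step 1: +7 new -> 9 infected
Step 2: +11 new -> 20 infected
Step 3: +10 new -> 30 infected
Step 4: +7 new -> 37 infected
Step 5: +4 new -> 41 infected
Step 6: +0 new -> 41 infected

Answer: 6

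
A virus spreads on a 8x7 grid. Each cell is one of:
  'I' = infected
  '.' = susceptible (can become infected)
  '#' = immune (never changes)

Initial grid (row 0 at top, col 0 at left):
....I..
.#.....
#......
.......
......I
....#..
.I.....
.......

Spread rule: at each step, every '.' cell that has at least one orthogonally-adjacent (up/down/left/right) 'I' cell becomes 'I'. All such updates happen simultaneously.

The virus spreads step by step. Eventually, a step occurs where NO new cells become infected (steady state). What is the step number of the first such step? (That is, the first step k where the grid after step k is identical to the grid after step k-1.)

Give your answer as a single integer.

Answer: 6

Derivation:
Step 0 (initial): 3 infected
Step 1: +10 new -> 13 infected
Step 2: +16 new -> 29 infected
Step 3: +15 new -> 44 infected
Step 4: +8 new -> 52 infected
Step 5: +1 new -> 53 infected
Step 6: +0 new -> 53 infected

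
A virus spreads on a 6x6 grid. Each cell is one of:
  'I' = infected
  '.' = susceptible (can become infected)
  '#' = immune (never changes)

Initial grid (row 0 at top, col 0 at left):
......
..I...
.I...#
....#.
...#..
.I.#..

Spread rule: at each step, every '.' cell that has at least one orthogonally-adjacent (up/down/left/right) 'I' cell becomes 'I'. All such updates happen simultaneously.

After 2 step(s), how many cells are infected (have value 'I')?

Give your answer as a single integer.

Step 0 (initial): 3 infected
Step 1: +9 new -> 12 infected
Step 2: +9 new -> 21 infected

Answer: 21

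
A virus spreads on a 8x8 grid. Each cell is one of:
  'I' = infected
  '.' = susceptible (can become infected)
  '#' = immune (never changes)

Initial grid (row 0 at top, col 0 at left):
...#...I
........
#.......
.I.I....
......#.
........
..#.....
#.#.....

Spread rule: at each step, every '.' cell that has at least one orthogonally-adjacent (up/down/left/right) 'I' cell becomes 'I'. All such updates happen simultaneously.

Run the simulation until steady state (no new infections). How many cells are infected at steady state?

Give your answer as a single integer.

Answer: 58

Derivation:
Step 0 (initial): 3 infected
Step 1: +9 new -> 12 infected
Step 2: +13 new -> 25 infected
Step 3: +16 new -> 41 infected
Step 4: +8 new -> 49 infected
Step 5: +4 new -> 53 infected
Step 6: +3 new -> 56 infected
Step 7: +2 new -> 58 infected
Step 8: +0 new -> 58 infected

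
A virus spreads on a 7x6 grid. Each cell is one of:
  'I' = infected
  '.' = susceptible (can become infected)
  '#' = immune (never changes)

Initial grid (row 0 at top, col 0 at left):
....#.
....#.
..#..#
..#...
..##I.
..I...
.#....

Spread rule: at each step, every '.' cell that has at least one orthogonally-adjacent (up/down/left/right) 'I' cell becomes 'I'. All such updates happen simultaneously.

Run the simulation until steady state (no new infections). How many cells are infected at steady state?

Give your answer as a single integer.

Answer: 32

Derivation:
Step 0 (initial): 2 infected
Step 1: +6 new -> 8 infected
Step 2: +8 new -> 16 infected
Step 3: +5 new -> 21 infected
Step 4: +3 new -> 24 infected
Step 5: +4 new -> 28 infected
Step 6: +3 new -> 31 infected
Step 7: +1 new -> 32 infected
Step 8: +0 new -> 32 infected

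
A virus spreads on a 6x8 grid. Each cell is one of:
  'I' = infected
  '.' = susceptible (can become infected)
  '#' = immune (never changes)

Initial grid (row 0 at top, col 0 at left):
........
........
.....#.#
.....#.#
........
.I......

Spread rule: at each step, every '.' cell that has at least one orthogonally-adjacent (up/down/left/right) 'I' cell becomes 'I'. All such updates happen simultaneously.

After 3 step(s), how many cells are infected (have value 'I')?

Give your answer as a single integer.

Answer: 13

Derivation:
Step 0 (initial): 1 infected
Step 1: +3 new -> 4 infected
Step 2: +4 new -> 8 infected
Step 3: +5 new -> 13 infected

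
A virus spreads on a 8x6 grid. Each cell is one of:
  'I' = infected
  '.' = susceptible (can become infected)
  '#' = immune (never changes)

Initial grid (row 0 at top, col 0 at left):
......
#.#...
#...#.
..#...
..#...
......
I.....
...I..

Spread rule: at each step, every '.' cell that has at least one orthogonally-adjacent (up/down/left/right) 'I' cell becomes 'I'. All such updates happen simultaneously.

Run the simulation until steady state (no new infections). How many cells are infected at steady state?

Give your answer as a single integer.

Answer: 42

Derivation:
Step 0 (initial): 2 infected
Step 1: +6 new -> 8 infected
Step 2: +7 new -> 15 infected
Step 3: +6 new -> 21 infected
Step 4: +4 new -> 25 infected
Step 5: +4 new -> 29 infected
Step 6: +4 new -> 33 infected
Step 7: +4 new -> 37 infected
Step 8: +4 new -> 41 infected
Step 9: +1 new -> 42 infected
Step 10: +0 new -> 42 infected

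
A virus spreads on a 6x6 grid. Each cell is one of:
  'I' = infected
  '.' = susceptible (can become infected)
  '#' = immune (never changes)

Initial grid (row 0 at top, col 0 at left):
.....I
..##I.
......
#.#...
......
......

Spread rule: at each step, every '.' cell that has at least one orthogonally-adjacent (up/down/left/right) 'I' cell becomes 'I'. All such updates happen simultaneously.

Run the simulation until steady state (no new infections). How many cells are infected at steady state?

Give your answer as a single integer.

Answer: 32

Derivation:
Step 0 (initial): 2 infected
Step 1: +3 new -> 5 infected
Step 2: +4 new -> 9 infected
Step 3: +5 new -> 14 infected
Step 4: +5 new -> 19 infected
Step 5: +7 new -> 26 infected
Step 6: +3 new -> 29 infected
Step 7: +2 new -> 31 infected
Step 8: +1 new -> 32 infected
Step 9: +0 new -> 32 infected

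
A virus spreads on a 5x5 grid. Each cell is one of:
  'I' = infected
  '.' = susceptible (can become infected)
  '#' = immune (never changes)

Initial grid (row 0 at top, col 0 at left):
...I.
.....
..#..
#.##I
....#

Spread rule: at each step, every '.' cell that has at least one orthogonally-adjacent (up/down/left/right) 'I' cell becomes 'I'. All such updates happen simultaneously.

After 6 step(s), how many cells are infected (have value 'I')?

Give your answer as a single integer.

Step 0 (initial): 2 infected
Step 1: +4 new -> 6 infected
Step 2: +4 new -> 10 infected
Step 3: +2 new -> 12 infected
Step 4: +2 new -> 14 infected
Step 5: +2 new -> 16 infected
Step 6: +1 new -> 17 infected

Answer: 17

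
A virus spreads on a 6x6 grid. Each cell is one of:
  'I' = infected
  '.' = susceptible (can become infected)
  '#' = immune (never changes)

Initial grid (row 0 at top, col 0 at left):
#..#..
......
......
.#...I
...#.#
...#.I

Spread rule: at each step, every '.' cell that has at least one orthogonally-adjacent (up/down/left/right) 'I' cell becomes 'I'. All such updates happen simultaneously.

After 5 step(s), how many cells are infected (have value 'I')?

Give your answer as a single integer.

Answer: 21

Derivation:
Step 0 (initial): 2 infected
Step 1: +3 new -> 5 infected
Step 2: +4 new -> 9 infected
Step 3: +4 new -> 13 infected
Step 4: +4 new -> 17 infected
Step 5: +4 new -> 21 infected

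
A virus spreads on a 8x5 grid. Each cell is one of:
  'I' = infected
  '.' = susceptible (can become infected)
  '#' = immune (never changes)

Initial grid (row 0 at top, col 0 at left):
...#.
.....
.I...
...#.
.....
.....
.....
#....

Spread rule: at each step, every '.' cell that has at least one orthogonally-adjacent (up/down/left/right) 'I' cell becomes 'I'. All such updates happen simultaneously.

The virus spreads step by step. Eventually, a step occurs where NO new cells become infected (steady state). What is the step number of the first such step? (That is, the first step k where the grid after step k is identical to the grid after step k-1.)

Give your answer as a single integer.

Answer: 9

Derivation:
Step 0 (initial): 1 infected
Step 1: +4 new -> 5 infected
Step 2: +7 new -> 12 infected
Step 3: +7 new -> 19 infected
Step 4: +6 new -> 25 infected
Step 5: +6 new -> 31 infected
Step 6: +3 new -> 34 infected
Step 7: +2 new -> 36 infected
Step 8: +1 new -> 37 infected
Step 9: +0 new -> 37 infected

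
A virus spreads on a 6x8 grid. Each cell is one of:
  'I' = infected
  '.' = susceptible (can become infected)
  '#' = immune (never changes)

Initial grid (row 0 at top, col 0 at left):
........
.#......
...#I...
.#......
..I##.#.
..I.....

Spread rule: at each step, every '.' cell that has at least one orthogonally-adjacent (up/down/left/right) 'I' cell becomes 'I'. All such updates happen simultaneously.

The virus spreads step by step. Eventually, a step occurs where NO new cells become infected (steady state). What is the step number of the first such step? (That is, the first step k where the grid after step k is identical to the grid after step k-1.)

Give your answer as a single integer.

Answer: 7

Derivation:
Step 0 (initial): 3 infected
Step 1: +7 new -> 10 infected
Step 2: +10 new -> 20 infected
Step 3: +10 new -> 30 infected
Step 4: +6 new -> 36 infected
Step 5: +5 new -> 41 infected
Step 6: +1 new -> 42 infected
Step 7: +0 new -> 42 infected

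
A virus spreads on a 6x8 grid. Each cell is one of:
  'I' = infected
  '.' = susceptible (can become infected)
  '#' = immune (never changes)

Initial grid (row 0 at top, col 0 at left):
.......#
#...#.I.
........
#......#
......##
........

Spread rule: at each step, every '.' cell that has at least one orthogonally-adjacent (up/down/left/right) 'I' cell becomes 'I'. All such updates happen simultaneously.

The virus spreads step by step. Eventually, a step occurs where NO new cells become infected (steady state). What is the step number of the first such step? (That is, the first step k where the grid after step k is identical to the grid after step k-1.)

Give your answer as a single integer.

Step 0 (initial): 1 infected
Step 1: +4 new -> 5 infected
Step 2: +4 new -> 9 infected
Step 3: +3 new -> 12 infected
Step 4: +4 new -> 16 infected
Step 5: +6 new -> 22 infected
Step 6: +7 new -> 29 infected
Step 7: +7 new -> 36 infected
Step 8: +2 new -> 38 infected
Step 9: +2 new -> 40 infected
Step 10: +1 new -> 41 infected
Step 11: +0 new -> 41 infected

Answer: 11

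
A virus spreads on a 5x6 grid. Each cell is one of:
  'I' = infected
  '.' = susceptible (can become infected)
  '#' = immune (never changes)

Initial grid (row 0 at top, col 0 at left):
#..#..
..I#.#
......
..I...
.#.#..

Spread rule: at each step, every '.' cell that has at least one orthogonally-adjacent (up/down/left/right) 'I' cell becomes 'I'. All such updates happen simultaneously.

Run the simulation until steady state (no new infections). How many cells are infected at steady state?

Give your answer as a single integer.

Answer: 24

Derivation:
Step 0 (initial): 2 infected
Step 1: +6 new -> 8 infected
Step 2: +6 new -> 14 infected
Step 3: +5 new -> 19 infected
Step 4: +3 new -> 22 infected
Step 5: +1 new -> 23 infected
Step 6: +1 new -> 24 infected
Step 7: +0 new -> 24 infected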